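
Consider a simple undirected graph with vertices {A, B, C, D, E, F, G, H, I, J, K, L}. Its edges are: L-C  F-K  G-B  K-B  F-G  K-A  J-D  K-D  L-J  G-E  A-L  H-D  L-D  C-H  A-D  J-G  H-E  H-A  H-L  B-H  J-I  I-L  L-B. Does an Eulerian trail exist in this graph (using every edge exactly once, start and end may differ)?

Degrees: A:4, B:4, C:2, D:5, E:2, F:2, G:4, H:6, I:2, J:4, K:4, L:7
Odd-degree vertices: D, L (2 total).
The non-isolated vertices are connected and exactly 2 have odd degree, so an Eulerian trail exists (from D to L).

Yes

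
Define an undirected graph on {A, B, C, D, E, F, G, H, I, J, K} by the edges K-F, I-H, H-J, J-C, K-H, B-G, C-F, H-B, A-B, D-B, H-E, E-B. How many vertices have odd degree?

Degrees: A:1, B:5, C:2, D:1, E:2, F:2, G:1, H:5, I:1, J:2, K:2
Odd-degree vertices: A, B, D, G, H, I.

6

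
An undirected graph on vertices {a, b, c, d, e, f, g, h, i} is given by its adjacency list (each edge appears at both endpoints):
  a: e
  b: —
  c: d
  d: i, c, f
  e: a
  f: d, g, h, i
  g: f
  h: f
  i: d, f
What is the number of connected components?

Component: {b}
Component: {a, e}
Component: {c, d, f, g, h, i}

3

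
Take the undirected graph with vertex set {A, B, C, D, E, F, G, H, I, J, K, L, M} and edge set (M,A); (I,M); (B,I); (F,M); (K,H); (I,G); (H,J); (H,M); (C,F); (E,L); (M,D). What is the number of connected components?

Component: {E, L}
Component: {A, B, C, D, F, G, H, I, J, K, M}

2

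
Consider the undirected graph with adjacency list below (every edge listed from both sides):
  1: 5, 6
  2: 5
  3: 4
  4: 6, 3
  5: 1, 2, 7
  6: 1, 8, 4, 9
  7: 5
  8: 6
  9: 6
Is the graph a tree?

Yes

The graph has 9 vertices and 8 edges.
Connected and |E| = |V| - 1, which characterizes a tree.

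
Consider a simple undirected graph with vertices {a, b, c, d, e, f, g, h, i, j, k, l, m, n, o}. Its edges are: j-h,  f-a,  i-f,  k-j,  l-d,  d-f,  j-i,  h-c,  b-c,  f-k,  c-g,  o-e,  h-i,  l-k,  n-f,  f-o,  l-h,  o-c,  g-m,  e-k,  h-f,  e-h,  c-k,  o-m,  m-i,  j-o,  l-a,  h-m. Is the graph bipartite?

The cycle h-i-m-h has length 3, which is odd, so the graph is not bipartite.

No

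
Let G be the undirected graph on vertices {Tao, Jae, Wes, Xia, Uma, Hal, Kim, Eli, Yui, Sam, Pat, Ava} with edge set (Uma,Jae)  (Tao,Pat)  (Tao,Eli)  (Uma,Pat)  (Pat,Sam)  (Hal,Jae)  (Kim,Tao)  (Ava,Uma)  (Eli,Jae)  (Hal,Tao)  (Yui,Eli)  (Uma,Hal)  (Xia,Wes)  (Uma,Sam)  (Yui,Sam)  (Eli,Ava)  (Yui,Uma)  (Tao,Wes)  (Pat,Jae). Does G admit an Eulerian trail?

Degrees: Tao:5, Jae:4, Wes:2, Xia:1, Uma:6, Hal:3, Kim:1, Eli:4, Yui:3, Sam:3, Pat:4, Ava:2
Odd-degree vertices: Tao, Xia, Hal, Kim, Yui, Sam (6 total).
With 6 odd-degree vertices (more than two), no single trail can use every edge.

No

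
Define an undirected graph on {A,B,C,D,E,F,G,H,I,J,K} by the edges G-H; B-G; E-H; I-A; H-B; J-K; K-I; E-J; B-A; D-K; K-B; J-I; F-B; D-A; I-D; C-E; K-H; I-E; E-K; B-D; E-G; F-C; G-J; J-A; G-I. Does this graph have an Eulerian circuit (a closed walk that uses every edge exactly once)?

Degrees: A:4, B:6, C:2, D:4, E:6, F:2, G:5, H:4, I:6, J:5, K:6
Vertices with odd degree: G, J. An Eulerian circuit requires all degrees even.

No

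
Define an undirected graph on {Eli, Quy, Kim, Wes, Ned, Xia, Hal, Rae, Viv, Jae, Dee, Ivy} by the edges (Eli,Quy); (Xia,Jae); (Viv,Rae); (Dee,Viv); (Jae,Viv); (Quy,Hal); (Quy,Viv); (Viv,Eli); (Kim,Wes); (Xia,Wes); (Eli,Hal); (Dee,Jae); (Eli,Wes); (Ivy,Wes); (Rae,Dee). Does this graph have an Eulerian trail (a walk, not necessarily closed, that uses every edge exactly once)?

Degrees: Eli:4, Quy:3, Kim:1, Wes:4, Ned:0, Xia:2, Hal:2, Rae:2, Viv:5, Jae:3, Dee:3, Ivy:1
Odd-degree vertices: Quy, Kim, Viv, Jae, Dee, Ivy (6 total).
An Eulerian trail requires 0 or 2 odd-degree vertices; here there are 6.

No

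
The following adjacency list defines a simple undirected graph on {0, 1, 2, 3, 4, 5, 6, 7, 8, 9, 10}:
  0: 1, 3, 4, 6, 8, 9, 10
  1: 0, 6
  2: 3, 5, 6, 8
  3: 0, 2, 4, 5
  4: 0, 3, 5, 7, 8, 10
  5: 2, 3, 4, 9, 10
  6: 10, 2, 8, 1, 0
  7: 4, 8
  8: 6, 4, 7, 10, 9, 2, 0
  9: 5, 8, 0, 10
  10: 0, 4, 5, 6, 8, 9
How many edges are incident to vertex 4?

6

Neighbors of 4: 0, 3, 5, 7, 8, 10.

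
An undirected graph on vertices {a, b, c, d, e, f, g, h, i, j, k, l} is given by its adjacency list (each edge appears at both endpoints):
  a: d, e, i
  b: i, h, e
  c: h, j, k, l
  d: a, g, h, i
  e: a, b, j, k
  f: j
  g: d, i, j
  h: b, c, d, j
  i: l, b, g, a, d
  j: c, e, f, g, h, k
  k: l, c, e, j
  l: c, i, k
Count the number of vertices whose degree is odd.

6

Degrees: a:3, b:3, c:4, d:4, e:4, f:1, g:3, h:4, i:5, j:6, k:4, l:3
Odd-degree vertices: a, b, f, g, i, l.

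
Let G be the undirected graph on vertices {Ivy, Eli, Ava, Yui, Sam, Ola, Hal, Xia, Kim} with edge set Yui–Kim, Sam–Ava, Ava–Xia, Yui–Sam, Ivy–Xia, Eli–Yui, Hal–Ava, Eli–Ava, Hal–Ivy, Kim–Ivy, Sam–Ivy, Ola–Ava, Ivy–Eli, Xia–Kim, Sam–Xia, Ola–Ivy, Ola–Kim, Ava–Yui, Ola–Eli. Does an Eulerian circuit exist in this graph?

Degrees: Ivy:6, Eli:4, Ava:6, Yui:4, Sam:4, Ola:4, Hal:2, Xia:4, Kim:4
Every vertex has even degree and the edges form a single connected piece, so an Eulerian circuit exists.

Yes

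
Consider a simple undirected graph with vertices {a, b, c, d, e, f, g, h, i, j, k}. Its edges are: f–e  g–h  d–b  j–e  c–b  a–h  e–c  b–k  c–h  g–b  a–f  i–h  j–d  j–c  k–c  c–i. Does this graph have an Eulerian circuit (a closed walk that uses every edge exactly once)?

Degrees: a:2, b:4, c:6, d:2, e:3, f:2, g:2, h:4, i:2, j:3, k:2
Vertices with odd degree: e, j. An Eulerian circuit requires all degrees even.

No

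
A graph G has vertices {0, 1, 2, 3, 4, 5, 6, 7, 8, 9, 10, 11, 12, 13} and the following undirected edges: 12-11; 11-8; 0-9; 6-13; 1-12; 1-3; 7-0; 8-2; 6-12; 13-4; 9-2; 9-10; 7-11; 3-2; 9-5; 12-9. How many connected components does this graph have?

Component: {0, 1, 2, 3, 4, 5, 6, 7, 8, 9, 10, 11, 12, 13}

1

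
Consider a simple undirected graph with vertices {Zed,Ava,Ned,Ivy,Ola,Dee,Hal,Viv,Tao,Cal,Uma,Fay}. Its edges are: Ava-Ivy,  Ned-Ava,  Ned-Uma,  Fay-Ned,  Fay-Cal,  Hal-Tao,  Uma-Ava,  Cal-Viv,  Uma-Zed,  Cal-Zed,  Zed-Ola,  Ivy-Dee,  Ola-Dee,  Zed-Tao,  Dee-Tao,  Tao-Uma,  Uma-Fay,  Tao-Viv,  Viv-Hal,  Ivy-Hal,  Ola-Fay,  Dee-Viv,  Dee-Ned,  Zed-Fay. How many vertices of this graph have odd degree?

Degrees: Zed:5, Ava:3, Ned:4, Ivy:3, Ola:3, Dee:5, Hal:3, Viv:4, Tao:5, Cal:3, Uma:5, Fay:5
Odd-degree vertices: Zed, Ava, Ivy, Ola, Dee, Hal, Tao, Cal, Uma, Fay.

10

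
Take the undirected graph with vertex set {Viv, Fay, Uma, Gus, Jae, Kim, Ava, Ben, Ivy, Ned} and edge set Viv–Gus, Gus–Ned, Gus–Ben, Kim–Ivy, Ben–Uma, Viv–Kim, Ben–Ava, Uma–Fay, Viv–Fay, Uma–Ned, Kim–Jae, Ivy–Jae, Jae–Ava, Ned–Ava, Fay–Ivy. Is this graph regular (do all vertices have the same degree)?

Yes

Degrees: Viv:3, Fay:3, Uma:3, Gus:3, Jae:3, Kim:3, Ava:3, Ben:3, Ivy:3, Ned:3
Every vertex has degree 3, so the graph is 3-regular.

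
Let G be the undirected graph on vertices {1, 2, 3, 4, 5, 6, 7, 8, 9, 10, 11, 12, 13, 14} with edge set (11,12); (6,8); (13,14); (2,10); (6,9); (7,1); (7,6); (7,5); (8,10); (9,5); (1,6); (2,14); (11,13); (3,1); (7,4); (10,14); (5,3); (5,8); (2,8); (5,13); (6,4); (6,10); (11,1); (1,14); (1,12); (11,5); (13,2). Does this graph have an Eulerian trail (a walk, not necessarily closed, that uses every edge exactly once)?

Degrees: 1:6, 2:4, 3:2, 4:2, 5:6, 6:6, 7:4, 8:4, 9:2, 10:4, 11:4, 12:2, 13:4, 14:4
Odd-degree vertices: none (0 total).
The non-isolated vertices are connected and exactly 0 have odd degree, so an Eulerian trail exists.

Yes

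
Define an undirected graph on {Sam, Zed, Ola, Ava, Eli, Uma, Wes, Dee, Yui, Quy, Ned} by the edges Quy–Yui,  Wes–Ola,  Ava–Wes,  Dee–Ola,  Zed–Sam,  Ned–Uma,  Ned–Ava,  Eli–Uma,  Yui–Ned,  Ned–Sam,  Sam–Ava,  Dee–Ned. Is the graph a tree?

The graph has 11 vertices and 12 edges.
A tree on 11 vertices has exactly 10 edges; this graph has 12, so it contains a cycle and is not a tree.

No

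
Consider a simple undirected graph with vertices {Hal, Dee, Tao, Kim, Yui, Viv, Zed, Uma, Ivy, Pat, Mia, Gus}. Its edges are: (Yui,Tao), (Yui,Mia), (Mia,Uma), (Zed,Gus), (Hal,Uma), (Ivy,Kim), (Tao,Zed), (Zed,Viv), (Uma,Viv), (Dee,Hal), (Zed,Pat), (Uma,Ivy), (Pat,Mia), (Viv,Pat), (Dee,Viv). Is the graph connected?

Yes

Starting from Hal and exploring outward reaches every vertex (Hal, Uma, Dee, Viv, Mia, Ivy, Zed, Pat, Yui, Kim, Gus, Tao); the graph is connected.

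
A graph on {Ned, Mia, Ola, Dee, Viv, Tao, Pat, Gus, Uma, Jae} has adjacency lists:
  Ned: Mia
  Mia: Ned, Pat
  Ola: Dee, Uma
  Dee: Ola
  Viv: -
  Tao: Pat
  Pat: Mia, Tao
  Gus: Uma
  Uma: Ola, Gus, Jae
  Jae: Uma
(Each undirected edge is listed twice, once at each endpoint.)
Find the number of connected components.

Component: {Viv}
Component: {Ned, Mia, Tao, Pat}
Component: {Ola, Dee, Gus, Uma, Jae}

3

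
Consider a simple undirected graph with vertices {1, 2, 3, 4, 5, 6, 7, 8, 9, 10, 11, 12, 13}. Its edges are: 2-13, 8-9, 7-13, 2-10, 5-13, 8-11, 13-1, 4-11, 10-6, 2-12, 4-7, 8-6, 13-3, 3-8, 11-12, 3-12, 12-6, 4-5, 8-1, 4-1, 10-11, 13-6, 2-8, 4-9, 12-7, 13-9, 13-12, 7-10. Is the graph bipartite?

No

7-12-13-7 is an odd cycle (length 3), and a bipartite graph can contain only even cycles.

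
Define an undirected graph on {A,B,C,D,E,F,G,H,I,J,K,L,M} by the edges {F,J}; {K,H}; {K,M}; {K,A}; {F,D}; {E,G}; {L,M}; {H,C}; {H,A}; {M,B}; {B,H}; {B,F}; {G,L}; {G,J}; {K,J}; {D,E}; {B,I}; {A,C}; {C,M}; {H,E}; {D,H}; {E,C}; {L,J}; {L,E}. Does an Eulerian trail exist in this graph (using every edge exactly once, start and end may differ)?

No

Degrees: A:3, B:4, C:4, D:3, E:5, F:3, G:3, H:6, I:1, J:4, K:4, L:4, M:4
Odd-degree vertices: A, D, E, F, G, I (6 total).
An Eulerian trail requires 0 or 2 odd-degree vertices; here there are 6.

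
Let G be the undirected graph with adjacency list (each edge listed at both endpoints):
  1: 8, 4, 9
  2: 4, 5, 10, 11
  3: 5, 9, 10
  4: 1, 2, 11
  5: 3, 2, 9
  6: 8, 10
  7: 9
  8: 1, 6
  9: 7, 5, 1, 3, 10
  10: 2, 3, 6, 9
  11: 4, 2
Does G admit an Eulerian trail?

Degrees: 1:3, 2:4, 3:3, 4:3, 5:3, 6:2, 7:1, 8:2, 9:5, 10:4, 11:2
Odd-degree vertices: 1, 3, 4, 5, 7, 9 (6 total).
An Eulerian trail requires 0 or 2 odd-degree vertices; here there are 6.

No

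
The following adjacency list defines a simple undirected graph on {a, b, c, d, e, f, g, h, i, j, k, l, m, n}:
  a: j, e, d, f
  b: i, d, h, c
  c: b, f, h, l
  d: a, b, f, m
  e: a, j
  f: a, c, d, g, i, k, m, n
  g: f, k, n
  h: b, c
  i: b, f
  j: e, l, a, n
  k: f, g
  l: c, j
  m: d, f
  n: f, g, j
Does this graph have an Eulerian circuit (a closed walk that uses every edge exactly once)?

No

Degrees: a:4, b:4, c:4, d:4, e:2, f:8, g:3, h:2, i:2, j:4, k:2, l:2, m:2, n:3
g, n have odd degree; an Eulerian circuit needs every degree to be even, so none exists.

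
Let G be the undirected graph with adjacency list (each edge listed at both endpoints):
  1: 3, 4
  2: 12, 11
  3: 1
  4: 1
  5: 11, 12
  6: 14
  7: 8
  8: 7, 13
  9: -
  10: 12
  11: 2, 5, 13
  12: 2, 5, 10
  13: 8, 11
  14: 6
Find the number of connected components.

4

Component: {9}
Component: {6, 14}
Component: {1, 3, 4}
Component: {2, 5, 7, 8, 10, 11, 12, 13}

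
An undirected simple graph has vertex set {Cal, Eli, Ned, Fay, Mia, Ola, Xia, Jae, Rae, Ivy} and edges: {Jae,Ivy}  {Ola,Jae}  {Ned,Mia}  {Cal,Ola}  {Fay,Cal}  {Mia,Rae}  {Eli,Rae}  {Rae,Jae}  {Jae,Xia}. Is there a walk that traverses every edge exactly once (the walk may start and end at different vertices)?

No

Degrees: Cal:2, Eli:1, Ned:1, Fay:1, Mia:2, Ola:2, Xia:1, Jae:4, Rae:3, Ivy:1
Odd-degree vertices: Eli, Ned, Fay, Xia, Rae, Ivy (6 total).
An Eulerian trail requires 0 or 2 odd-degree vertices; here there are 6.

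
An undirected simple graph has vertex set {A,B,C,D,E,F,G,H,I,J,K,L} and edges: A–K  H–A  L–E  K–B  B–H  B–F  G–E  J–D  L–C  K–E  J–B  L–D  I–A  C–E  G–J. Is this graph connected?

Yes

Starting from A and exploring outward reaches every vertex (A, K, I, H, B, E, J, F, C, L, G, D); the graph is connected.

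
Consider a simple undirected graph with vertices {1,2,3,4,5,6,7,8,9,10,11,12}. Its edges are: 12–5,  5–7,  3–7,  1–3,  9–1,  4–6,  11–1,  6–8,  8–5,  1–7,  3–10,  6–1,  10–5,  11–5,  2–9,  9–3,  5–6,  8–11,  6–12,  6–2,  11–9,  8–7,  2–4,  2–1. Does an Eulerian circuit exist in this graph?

Degrees: 1:6, 2:4, 3:4, 4:2, 5:6, 6:6, 7:4, 8:4, 9:4, 10:2, 11:4, 12:2
All degrees are even and the non-isolated vertices are connected — an Eulerian circuit exists.

Yes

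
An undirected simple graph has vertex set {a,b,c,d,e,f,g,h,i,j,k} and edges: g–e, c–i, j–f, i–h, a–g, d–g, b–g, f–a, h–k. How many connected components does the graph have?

2

Component: {c, h, i, k}
Component: {a, b, d, e, f, g, j}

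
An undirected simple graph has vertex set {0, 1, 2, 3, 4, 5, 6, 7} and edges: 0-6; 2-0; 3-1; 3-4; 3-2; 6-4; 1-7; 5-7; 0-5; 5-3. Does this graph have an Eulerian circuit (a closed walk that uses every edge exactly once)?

Degrees: 0:3, 1:2, 2:2, 3:4, 4:2, 5:3, 6:2, 7:2
0, 5 have odd degree; an Eulerian circuit needs every degree to be even, so none exists.

No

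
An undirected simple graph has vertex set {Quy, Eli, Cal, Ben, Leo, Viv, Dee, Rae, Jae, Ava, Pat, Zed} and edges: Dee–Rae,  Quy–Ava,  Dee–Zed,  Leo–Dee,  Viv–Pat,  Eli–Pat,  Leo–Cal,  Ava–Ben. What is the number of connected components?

Component: {Jae}
Component: {Quy, Ben, Ava}
Component: {Eli, Viv, Pat}
Component: {Cal, Leo, Dee, Rae, Zed}

4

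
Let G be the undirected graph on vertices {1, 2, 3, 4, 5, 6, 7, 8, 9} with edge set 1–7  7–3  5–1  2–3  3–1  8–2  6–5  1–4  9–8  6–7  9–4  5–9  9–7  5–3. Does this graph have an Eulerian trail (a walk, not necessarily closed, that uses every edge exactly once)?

Degrees: 1:4, 2:2, 3:4, 4:2, 5:4, 6:2, 7:4, 8:2, 9:4
Odd-degree vertices: none (0 total).
With 0 odd-degree vertices and all edges in one connected piece, an Eulerian trail exists.

Yes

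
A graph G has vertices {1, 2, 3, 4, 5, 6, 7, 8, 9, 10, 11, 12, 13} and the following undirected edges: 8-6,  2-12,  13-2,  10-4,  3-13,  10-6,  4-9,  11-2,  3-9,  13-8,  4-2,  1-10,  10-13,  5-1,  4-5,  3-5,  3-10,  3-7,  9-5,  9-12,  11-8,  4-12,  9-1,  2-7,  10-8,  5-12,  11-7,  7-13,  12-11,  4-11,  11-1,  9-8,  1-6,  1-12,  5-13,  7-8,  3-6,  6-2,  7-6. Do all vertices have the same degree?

Degrees: 1:6, 2:6, 3:6, 4:6, 5:6, 6:6, 7:6, 8:6, 9:6, 10:6, 11:6, 12:6, 13:6
All degrees equal 6; the graph is regular.

Yes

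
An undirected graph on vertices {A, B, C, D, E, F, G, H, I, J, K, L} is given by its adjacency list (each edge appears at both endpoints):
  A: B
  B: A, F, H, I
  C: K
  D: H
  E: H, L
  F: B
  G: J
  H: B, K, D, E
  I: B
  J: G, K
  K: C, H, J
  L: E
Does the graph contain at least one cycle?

|V| = 12, |E| = 11, number of components = 1.
A forest on 12 vertices with 1 component has exactly 11 edges, which matches — so no cycle.

No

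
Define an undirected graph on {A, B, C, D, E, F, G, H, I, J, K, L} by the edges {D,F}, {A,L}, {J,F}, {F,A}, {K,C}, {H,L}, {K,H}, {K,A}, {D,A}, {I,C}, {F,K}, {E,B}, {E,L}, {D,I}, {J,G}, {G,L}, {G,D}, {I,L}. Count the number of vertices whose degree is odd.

Degrees: A:4, B:1, C:2, D:4, E:2, F:4, G:3, H:2, I:3, J:2, K:4, L:5
Odd-degree vertices: B, G, I, L.

4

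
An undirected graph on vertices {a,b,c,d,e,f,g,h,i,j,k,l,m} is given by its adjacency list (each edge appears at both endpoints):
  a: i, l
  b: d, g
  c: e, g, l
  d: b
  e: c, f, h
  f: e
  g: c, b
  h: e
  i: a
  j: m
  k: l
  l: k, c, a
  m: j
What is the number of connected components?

2

Component: {j, m}
Component: {a, b, c, d, e, f, g, h, i, k, l}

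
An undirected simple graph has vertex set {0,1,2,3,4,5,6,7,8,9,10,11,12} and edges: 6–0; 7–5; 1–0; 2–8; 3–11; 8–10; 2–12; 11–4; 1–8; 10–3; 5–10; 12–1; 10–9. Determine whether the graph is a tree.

|V| = 13, |E| = 13.
A tree on 13 vertices has exactly 12 edges; this graph has 13, so it contains a cycle and is not a tree.

No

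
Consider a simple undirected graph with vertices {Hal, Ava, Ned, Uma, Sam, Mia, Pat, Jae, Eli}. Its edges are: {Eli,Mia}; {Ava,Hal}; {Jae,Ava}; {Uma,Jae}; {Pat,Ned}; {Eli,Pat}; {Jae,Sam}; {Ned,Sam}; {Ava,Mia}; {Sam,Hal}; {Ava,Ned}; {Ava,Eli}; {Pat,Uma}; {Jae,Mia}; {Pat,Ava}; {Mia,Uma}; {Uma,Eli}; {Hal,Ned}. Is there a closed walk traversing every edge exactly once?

No

Degrees: Hal:3, Ava:6, Ned:4, Uma:4, Sam:3, Mia:4, Pat:4, Jae:4, Eli:4
Hal, Sam have odd degree; an Eulerian circuit needs every degree to be even, so none exists.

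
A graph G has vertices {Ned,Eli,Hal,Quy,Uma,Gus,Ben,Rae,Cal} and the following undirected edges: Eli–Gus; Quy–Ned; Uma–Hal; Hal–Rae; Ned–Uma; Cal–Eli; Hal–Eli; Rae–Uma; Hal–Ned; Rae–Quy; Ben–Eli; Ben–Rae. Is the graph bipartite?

No

Hal-Uma-Rae-Hal is an odd cycle (length 3), and a bipartite graph can contain only even cycles.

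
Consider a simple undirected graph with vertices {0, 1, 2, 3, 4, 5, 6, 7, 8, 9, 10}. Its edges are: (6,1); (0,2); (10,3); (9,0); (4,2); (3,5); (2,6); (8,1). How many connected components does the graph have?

3

Component: {7}
Component: {3, 5, 10}
Component: {0, 1, 2, 4, 6, 8, 9}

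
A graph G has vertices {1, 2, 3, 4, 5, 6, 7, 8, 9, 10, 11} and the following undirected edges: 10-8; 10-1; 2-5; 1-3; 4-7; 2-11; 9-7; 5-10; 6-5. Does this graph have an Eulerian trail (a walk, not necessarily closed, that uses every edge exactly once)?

Degrees: 1:2, 2:2, 3:1, 4:1, 5:3, 6:1, 7:2, 8:1, 9:1, 10:3, 11:1
Odd-degree vertices: 3, 4, 5, 6, 8, 9, 10, 11 (8 total).
With 8 odd-degree vertices (more than two), no single trail can use every edge.

No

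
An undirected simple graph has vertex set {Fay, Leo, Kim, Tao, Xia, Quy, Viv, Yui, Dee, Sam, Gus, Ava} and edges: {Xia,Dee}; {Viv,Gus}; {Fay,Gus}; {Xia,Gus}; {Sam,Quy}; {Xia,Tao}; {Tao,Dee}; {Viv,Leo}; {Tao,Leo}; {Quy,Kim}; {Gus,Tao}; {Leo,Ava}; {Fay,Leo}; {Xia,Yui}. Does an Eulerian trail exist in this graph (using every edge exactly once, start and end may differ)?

Degrees: Fay:2, Leo:4, Kim:1, Tao:4, Xia:4, Quy:2, Viv:2, Yui:1, Dee:2, Sam:1, Gus:4, Ava:1
Odd-degree vertices: Kim, Yui, Sam, Ava (4 total).
An Eulerian trail requires 0 or 2 odd-degree vertices; here there are 4.

No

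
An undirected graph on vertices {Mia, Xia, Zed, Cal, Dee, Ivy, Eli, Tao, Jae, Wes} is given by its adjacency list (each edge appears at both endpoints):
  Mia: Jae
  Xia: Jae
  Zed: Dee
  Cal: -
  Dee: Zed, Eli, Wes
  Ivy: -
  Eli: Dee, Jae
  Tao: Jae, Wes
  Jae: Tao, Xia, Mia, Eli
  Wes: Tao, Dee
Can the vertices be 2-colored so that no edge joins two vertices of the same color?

The cycle Tao-Jae-Eli-Dee-Wes-Tao has length 5, which is odd, so the graph is not bipartite.

No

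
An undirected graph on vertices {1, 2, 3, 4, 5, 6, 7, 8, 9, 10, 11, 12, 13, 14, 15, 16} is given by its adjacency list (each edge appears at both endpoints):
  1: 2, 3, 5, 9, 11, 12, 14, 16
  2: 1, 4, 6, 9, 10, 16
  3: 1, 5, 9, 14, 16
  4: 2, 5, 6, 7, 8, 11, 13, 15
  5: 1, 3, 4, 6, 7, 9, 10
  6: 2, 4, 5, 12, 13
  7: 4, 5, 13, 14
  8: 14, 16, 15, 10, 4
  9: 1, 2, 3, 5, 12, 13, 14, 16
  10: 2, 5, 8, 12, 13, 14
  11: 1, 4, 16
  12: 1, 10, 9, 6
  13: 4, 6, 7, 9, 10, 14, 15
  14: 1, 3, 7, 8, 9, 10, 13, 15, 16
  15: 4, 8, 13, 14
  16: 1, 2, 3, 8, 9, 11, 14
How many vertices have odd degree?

8

Degrees: 1:8, 2:6, 3:5, 4:8, 5:7, 6:5, 7:4, 8:5, 9:8, 10:6, 11:3, 12:4, 13:7, 14:9, 15:4, 16:7
Odd-degree vertices: 3, 5, 6, 8, 11, 13, 14, 16.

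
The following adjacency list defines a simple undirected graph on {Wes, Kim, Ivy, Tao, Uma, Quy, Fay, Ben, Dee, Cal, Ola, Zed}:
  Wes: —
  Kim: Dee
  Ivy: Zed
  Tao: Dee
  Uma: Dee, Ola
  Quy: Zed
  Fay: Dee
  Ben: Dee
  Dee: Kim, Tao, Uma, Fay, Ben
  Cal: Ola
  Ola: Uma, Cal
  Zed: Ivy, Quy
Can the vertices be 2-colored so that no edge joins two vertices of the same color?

Yes

Color {Wes, Dee, Ola, Zed} black and {Kim, Ivy, Tao, Uma, Quy, Fay, Ben, Cal} white. No edge joins two same-colored vertices, so the graph is bipartite.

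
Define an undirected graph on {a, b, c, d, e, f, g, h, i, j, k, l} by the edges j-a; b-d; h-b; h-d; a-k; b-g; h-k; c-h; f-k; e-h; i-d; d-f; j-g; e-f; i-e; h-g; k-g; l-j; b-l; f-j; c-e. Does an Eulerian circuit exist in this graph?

Degrees: a:2, b:4, c:2, d:4, e:4, f:4, g:4, h:6, i:2, j:4, k:4, l:2
All degrees are even and the non-isolated vertices are connected — an Eulerian circuit exists.

Yes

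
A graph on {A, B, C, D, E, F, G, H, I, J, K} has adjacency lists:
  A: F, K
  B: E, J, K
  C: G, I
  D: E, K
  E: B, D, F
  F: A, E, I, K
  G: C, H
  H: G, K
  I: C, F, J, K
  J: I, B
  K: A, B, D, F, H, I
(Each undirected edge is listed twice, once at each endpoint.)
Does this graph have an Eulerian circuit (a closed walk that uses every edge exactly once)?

Degrees: A:2, B:3, C:2, D:2, E:3, F:4, G:2, H:2, I:4, J:2, K:6
B, E have odd degree; an Eulerian circuit needs every degree to be even, so none exists.

No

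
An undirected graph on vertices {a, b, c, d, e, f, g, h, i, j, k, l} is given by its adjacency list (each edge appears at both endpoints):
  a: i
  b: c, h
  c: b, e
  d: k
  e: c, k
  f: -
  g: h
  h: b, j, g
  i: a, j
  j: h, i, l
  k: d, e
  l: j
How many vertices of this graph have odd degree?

Degrees: a:1, b:2, c:2, d:1, e:2, f:0, g:1, h:3, i:2, j:3, k:2, l:1
Odd-degree vertices: a, d, g, h, j, l.

6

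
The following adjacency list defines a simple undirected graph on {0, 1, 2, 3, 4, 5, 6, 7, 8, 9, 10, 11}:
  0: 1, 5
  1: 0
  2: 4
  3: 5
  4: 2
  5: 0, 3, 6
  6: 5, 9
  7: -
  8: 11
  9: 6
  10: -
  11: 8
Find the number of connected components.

Component: {7}
Component: {10}
Component: {2, 4}
Component: {8, 11}
Component: {0, 1, 3, 5, 6, 9}

5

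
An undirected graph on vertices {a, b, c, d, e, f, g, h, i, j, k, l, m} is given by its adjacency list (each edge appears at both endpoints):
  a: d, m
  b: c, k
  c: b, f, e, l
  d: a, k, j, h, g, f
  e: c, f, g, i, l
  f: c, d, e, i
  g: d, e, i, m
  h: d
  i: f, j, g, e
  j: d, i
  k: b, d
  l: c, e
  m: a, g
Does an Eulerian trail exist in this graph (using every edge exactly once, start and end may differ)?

Degrees: a:2, b:2, c:4, d:6, e:5, f:4, g:4, h:1, i:4, j:2, k:2, l:2, m:2
Odd-degree vertices: e, h (2 total).
The non-isolated vertices are connected and exactly 2 have odd degree, so an Eulerian trail exists (from e to h).

Yes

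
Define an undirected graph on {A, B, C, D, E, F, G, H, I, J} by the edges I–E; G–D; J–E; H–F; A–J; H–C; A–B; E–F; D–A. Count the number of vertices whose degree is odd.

Degrees: A:3, B:1, C:1, D:2, E:3, F:2, G:1, H:2, I:1, J:2
Odd-degree vertices: A, B, C, E, G, I.

6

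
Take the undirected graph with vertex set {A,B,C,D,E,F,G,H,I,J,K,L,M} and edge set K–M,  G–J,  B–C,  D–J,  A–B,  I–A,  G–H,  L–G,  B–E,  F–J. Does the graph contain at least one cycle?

The graph has 13 vertices, 10 edges, and 3 connected components.
Since 10 = 13 - 3, the graph is a forest and contains no cycle.

No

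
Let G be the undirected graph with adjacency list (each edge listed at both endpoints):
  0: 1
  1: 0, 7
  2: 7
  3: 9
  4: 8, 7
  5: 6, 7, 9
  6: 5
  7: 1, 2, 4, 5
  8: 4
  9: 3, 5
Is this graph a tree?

The graph has 10 vertices and 9 edges.
It is connected with exactly 9 edges, hence acyclic — it is a tree.

Yes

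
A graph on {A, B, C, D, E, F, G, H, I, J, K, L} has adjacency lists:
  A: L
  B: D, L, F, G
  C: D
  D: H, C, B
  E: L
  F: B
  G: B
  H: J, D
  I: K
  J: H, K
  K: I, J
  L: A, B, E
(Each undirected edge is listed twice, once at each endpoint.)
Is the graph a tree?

Yes

The graph has 12 vertices and 11 edges.
Connected and |E| = |V| - 1, which characterizes a tree.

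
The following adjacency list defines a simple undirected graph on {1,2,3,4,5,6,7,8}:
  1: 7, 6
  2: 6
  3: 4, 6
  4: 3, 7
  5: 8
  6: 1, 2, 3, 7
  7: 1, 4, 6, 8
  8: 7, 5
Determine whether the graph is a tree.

The graph has 8 vertices and 9 edges.
Connected but with 9 > 7 edges, so it has a cycle and is not a tree.

No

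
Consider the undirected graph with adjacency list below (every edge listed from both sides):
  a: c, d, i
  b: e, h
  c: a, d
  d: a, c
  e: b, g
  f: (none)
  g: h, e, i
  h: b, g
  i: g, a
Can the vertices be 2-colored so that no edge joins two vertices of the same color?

No

c-d-a-c is an odd cycle (length 3), and a bipartite graph can contain only even cycles.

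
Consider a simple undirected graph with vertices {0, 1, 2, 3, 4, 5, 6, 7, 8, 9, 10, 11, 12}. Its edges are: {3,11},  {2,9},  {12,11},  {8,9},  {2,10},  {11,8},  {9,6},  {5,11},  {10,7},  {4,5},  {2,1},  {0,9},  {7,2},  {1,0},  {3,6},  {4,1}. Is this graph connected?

Yes

Starting from 0 and exploring outward reaches every vertex (0, 1, 9, 2, 4, 6, 8, 7, 10, 5, 3, 11, 12); the graph is connected.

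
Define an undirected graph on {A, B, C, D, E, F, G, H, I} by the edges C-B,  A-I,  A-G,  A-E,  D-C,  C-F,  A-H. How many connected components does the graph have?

Component: {B, C, D, F}
Component: {A, E, G, H, I}

2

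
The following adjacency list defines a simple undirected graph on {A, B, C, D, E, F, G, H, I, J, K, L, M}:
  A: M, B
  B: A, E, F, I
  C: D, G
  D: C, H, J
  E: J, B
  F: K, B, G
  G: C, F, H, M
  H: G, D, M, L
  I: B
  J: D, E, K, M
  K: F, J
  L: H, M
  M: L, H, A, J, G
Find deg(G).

Neighbors of G: C, F, H, M.

4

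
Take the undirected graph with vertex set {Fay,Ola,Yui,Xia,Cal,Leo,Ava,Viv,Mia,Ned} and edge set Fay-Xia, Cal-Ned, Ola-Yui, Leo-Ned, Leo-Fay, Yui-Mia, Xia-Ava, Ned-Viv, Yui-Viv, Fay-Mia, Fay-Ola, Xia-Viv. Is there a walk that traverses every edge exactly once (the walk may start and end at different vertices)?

Degrees: Fay:4, Ola:2, Yui:3, Xia:3, Cal:1, Leo:2, Ava:1, Viv:3, Mia:2, Ned:3
Odd-degree vertices: Yui, Xia, Cal, Ava, Viv, Ned (6 total).
With 6 odd-degree vertices (more than two), no single trail can use every edge.

No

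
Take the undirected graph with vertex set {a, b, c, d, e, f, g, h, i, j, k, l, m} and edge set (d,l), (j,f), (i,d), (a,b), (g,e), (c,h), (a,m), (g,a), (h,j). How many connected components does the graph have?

Component: {k}
Component: {d, i, l}
Component: {c, f, h, j}
Component: {a, b, e, g, m}

4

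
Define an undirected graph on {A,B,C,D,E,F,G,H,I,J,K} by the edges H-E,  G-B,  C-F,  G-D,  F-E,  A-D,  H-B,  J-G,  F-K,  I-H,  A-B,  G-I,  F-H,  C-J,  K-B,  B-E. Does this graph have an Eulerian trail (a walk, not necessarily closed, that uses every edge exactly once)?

Degrees: A:2, B:5, C:2, D:2, E:3, F:4, G:4, H:4, I:2, J:2, K:2
Odd-degree vertices: B, E (2 total).
With 2 odd-degree vertices and all edges in one connected piece, an Eulerian trail exists (from B to E).

Yes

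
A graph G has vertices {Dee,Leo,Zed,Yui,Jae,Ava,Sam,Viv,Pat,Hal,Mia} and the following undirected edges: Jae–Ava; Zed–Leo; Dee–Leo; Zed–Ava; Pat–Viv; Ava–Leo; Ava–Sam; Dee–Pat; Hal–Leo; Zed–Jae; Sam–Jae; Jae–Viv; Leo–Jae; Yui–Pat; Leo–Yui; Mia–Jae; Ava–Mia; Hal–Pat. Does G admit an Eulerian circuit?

No

Degrees: Dee:2, Leo:6, Zed:3, Yui:2, Jae:6, Ava:5, Sam:2, Viv:2, Pat:4, Hal:2, Mia:2
Vertices with odd degree: Zed, Ava. An Eulerian circuit requires all degrees even.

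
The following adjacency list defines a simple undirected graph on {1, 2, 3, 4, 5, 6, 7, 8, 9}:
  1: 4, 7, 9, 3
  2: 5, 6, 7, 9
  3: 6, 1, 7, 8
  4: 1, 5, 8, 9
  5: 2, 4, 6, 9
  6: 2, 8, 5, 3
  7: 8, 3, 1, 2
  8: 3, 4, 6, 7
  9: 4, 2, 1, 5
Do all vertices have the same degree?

Yes

Degrees: 1:4, 2:4, 3:4, 4:4, 5:4, 6:4, 7:4, 8:4, 9:4
All degrees equal 4; the graph is regular.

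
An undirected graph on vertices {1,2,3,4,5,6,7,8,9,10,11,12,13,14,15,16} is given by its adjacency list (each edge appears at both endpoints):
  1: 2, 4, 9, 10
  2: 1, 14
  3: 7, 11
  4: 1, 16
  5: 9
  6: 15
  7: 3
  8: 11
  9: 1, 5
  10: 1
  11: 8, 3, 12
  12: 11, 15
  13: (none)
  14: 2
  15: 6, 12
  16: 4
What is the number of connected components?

3

Component: {13}
Component: {3, 6, 7, 8, 11, 12, 15}
Component: {1, 2, 4, 5, 9, 10, 14, 16}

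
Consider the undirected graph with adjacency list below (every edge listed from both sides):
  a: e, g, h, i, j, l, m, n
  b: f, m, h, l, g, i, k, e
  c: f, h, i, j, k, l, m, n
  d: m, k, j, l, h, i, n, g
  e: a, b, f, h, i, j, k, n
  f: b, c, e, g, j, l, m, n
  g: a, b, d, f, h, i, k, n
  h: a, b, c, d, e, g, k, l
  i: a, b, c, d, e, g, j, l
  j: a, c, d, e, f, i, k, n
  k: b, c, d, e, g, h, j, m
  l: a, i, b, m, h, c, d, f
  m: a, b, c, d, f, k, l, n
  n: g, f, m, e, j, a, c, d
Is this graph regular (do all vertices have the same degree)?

Degrees: a:8, b:8, c:8, d:8, e:8, f:8, g:8, h:8, i:8, j:8, k:8, l:8, m:8, n:8
All degrees equal 8; the graph is regular.

Yes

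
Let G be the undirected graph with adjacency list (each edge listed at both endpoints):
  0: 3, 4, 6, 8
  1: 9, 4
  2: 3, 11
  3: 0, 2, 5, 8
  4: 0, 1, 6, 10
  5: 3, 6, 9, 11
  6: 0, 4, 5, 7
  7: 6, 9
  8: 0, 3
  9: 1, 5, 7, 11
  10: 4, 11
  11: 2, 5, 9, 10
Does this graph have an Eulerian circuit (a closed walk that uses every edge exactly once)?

Yes

Degrees: 0:4, 1:2, 2:2, 3:4, 4:4, 5:4, 6:4, 7:2, 8:2, 9:4, 10:2, 11:4
Every vertex has even degree and the edges form a single connected piece, so an Eulerian circuit exists.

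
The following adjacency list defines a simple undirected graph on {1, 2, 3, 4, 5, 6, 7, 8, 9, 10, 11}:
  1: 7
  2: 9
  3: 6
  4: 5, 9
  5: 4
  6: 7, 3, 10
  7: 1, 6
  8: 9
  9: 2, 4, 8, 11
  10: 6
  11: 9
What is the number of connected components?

Component: {1, 3, 6, 7, 10}
Component: {2, 4, 5, 8, 9, 11}

2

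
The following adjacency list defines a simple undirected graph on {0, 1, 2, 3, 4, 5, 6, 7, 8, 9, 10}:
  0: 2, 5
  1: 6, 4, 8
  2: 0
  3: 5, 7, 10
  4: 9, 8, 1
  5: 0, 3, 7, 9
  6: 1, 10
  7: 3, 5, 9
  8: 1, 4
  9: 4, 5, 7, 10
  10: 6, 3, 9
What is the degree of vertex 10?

3

Neighbors of 10: 3, 6, 9.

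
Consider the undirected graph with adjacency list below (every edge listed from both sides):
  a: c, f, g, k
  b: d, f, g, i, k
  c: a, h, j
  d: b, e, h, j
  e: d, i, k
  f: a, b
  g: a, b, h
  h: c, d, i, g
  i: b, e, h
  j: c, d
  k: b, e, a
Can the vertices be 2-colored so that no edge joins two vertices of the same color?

A valid 2-coloring puts {c, d, f, g, i, k} on one side and {a, b, e, h, j} on the other; every edge crosses between the two sides.

Yes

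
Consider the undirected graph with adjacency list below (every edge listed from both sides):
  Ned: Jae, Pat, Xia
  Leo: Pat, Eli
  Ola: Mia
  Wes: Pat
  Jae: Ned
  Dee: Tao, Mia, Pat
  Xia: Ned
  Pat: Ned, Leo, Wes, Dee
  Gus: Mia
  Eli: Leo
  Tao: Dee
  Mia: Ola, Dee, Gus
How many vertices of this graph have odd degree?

Degrees: Ned:3, Leo:2, Ola:1, Wes:1, Jae:1, Dee:3, Xia:1, Pat:4, Gus:1, Eli:1, Tao:1, Mia:3
Odd-degree vertices: Ned, Ola, Wes, Jae, Dee, Xia, Gus, Eli, Tao, Mia.

10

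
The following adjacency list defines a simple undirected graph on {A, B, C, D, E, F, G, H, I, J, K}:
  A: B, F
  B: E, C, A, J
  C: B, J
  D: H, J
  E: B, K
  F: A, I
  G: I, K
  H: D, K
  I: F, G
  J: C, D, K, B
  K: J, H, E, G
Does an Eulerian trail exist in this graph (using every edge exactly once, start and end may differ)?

Degrees: A:2, B:4, C:2, D:2, E:2, F:2, G:2, H:2, I:2, J:4, K:4
Odd-degree vertices: none (0 total).
With 0 odd-degree vertices and all edges in one connected piece, an Eulerian trail exists.

Yes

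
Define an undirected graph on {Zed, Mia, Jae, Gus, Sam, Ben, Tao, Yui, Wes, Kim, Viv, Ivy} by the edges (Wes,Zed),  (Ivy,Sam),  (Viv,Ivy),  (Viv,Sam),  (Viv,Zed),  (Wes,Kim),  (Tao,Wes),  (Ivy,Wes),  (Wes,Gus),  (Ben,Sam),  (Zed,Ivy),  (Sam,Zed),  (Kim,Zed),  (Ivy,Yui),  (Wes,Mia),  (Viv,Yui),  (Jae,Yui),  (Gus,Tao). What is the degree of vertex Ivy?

5

Neighbors of Ivy: Zed, Sam, Yui, Wes, Viv.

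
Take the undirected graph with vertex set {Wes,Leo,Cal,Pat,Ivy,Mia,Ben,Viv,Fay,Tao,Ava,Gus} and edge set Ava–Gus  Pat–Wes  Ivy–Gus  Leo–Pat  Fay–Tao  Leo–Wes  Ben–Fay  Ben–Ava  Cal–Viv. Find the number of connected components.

Component: {Mia}
Component: {Cal, Viv}
Component: {Wes, Leo, Pat}
Component: {Ivy, Ben, Fay, Tao, Ava, Gus}

4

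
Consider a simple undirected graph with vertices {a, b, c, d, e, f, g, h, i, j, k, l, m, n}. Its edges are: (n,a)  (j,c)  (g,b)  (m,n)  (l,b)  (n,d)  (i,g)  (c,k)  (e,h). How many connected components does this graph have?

Component: {f}
Component: {e, h}
Component: {c, j, k}
Component: {a, d, m, n}
Component: {b, g, i, l}

5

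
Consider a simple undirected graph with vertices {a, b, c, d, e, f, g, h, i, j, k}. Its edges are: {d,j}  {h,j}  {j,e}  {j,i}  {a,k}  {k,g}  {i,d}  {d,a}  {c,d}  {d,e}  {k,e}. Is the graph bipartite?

e-j-d-e is an odd cycle (length 3), and a bipartite graph can contain only even cycles.

No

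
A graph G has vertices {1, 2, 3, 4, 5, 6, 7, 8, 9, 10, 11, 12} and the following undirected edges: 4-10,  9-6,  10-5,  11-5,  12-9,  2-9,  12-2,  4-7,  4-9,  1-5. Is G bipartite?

2-9-12-2 is an odd cycle (length 3), and a bipartite graph can contain only even cycles.

No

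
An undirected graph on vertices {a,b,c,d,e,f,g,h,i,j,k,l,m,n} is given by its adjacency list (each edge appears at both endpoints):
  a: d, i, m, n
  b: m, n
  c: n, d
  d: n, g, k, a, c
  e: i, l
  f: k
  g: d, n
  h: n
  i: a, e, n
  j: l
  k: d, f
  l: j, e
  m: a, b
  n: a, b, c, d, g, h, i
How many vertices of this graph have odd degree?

6

Degrees: a:4, b:2, c:2, d:5, e:2, f:1, g:2, h:1, i:3, j:1, k:2, l:2, m:2, n:7
Odd-degree vertices: d, f, h, i, j, n.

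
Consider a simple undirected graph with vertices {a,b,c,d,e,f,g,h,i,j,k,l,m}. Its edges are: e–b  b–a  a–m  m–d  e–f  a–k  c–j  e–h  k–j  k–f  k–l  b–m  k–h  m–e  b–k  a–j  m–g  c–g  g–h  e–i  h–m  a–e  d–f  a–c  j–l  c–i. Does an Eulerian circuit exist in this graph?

Degrees: a:6, b:4, c:4, d:2, e:6, f:3, g:3, h:4, i:2, j:4, k:6, l:2, m:6
Vertices with odd degree: f, g. An Eulerian circuit requires all degrees even.

No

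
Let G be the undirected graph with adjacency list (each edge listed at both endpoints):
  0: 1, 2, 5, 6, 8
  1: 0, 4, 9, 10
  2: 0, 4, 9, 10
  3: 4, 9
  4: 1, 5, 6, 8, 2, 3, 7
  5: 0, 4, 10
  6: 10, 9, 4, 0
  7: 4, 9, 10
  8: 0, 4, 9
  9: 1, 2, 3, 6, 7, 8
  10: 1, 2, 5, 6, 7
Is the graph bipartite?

Yes

Color {1, 2, 3, 5, 6, 7, 8} black and {0, 4, 9, 10} white. No edge joins two same-colored vertices, so the graph is bipartite.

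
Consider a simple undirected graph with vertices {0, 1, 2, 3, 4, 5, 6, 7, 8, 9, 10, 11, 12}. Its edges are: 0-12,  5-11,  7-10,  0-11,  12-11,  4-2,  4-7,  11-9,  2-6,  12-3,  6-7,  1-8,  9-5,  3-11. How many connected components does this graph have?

Component: {1, 8}
Component: {2, 4, 6, 7, 10}
Component: {0, 3, 5, 9, 11, 12}

3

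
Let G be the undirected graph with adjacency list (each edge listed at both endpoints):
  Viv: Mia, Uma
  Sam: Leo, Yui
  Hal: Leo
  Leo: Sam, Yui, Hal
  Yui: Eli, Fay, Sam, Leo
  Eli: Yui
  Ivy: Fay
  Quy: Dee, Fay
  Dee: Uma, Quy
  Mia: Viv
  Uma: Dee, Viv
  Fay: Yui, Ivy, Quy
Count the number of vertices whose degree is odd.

Degrees: Viv:2, Sam:2, Hal:1, Leo:3, Yui:4, Eli:1, Ivy:1, Quy:2, Dee:2, Mia:1, Uma:2, Fay:3
Odd-degree vertices: Hal, Leo, Eli, Ivy, Mia, Fay.

6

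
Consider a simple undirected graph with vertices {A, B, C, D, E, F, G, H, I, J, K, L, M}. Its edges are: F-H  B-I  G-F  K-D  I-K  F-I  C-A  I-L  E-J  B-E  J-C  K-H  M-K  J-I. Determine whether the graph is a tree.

No

The graph has 13 vertices and 14 edges.
A tree on 13 vertices has exactly 12 edges; this graph has 14, so it contains a cycle and is not a tree.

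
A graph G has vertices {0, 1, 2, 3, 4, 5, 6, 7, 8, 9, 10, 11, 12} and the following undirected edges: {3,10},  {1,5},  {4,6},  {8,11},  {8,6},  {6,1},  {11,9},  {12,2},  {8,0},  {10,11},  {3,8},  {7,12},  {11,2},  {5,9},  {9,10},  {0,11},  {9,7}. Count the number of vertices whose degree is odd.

Degrees: 0:2, 1:2, 2:2, 3:2, 4:1, 5:2, 6:3, 7:2, 8:4, 9:4, 10:3, 11:5, 12:2
Odd-degree vertices: 4, 6, 10, 11.

4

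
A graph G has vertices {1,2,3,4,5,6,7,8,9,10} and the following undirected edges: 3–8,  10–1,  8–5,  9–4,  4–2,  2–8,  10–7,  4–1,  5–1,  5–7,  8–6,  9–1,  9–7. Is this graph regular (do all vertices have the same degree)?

Degrees: 1:4, 2:2, 3:1, 4:3, 5:3, 6:1, 7:3, 8:4, 9:3, 10:2
Vertex 3 has degree 1 while 1 has degree 4, so the graph is not regular.

No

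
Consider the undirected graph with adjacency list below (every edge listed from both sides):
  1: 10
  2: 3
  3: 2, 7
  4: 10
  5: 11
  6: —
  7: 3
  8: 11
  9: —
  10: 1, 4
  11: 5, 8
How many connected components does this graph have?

5

Component: {6}
Component: {9}
Component: {1, 4, 10}
Component: {2, 3, 7}
Component: {5, 8, 11}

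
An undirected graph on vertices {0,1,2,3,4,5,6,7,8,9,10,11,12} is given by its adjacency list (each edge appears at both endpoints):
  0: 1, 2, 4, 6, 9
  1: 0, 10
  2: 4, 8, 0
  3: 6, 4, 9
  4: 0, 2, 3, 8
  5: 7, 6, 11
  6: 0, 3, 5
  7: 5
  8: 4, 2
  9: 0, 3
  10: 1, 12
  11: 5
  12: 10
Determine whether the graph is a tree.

No

The graph has 13 vertices and 16 edges.
A tree on 13 vertices has exactly 12 edges; this graph has 16, so it contains a cycle and is not a tree.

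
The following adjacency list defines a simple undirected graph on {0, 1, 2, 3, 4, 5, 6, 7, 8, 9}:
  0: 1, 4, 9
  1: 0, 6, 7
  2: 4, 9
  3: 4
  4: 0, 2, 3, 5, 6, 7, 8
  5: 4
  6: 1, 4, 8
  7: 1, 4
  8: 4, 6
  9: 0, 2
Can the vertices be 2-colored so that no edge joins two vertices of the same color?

No

8-6-4-8 is an odd cycle (length 3), and a bipartite graph can contain only even cycles.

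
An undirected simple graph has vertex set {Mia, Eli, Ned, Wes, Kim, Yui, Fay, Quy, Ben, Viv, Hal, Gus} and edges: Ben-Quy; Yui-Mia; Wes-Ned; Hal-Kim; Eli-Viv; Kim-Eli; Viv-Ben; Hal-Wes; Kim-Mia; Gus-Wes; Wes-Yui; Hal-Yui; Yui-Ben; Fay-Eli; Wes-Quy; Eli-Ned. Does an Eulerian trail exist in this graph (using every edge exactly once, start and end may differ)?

Degrees: Mia:2, Eli:4, Ned:2, Wes:5, Kim:3, Yui:4, Fay:1, Quy:2, Ben:3, Viv:2, Hal:3, Gus:1
Odd-degree vertices: Wes, Kim, Fay, Ben, Hal, Gus (6 total).
With 6 odd-degree vertices (more than two), no single trail can use every edge.

No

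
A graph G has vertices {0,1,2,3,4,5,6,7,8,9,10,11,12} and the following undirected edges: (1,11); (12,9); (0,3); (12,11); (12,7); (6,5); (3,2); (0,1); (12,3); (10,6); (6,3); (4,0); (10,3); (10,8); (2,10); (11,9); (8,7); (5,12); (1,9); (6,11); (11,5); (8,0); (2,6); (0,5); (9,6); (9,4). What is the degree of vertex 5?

Neighbors of 5: 0, 6, 11, 12.

4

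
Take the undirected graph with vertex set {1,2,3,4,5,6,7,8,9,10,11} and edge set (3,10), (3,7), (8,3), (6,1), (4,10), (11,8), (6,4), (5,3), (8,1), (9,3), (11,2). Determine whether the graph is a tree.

No

The graph has 11 vertices and 11 edges.
A tree on 11 vertices has exactly 10 edges; this graph has 11, so it contains a cycle and is not a tree.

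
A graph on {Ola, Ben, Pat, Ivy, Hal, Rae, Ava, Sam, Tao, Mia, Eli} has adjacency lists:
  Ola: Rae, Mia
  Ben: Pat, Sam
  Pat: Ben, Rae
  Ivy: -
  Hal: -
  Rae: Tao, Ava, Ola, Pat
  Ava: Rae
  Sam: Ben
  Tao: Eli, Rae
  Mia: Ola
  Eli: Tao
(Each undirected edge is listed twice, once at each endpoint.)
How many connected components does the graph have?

Component: {Ivy}
Component: {Hal}
Component: {Ola, Ben, Pat, Rae, Ava, Sam, Tao, Mia, Eli}

3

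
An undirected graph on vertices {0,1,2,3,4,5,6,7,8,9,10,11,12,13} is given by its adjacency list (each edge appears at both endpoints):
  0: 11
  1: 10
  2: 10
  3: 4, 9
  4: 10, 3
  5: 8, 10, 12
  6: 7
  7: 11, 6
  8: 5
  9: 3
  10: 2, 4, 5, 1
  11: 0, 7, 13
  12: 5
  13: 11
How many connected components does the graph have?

Component: {0, 6, 7, 11, 13}
Component: {1, 2, 3, 4, 5, 8, 9, 10, 12}

2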